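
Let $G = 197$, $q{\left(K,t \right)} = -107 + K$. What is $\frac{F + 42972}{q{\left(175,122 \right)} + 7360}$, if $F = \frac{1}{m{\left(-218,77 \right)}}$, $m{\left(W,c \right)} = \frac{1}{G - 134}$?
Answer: $\frac{14345}{2476} \approx 5.7936$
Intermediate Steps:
$m{\left(W,c \right)} = \frac{1}{63}$ ($m{\left(W,c \right)} = \frac{1}{197 - 134} = \frac{1}{63}$)
$F = 63$ ($F = \frac{1}{\frac{1}{63}} = 63$)
$\frac{F + 42972}{q{\left(175,122 \right)} + 7360} = \frac{63 + 42972}{\left(-107 + 175\right) + 7360} = \frac{43035}{68 + 7360} = \frac{43035}{7428} = 43035 \cdot \frac{1}{7428} = \frac{14345}{2476}$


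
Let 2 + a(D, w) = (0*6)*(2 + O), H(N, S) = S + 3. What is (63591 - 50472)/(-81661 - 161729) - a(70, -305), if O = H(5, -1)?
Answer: 157887/81130 ≈ 1.9461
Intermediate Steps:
H(N, S) = 3 + S
O = 2 (O = 3 - 1 = 2)
a(D, w) = -2 (a(D, w) = -2 + (0*6)*(2 + 2) = -2 + 0*4 = -2 + 0 = -2)
(63591 - 50472)/(-81661 - 161729) - a(70, -305) = (63591 - 50472)/(-81661 - 161729) - 1*(-2) = 13119/(-243390) + 2 = 13119*(-1/243390) + 2 = -4373/81130 + 2 = 157887/81130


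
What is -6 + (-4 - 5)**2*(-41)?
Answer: -3327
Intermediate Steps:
-6 + (-4 - 5)**2*(-41) = -6 + (-9)**2*(-41) = -6 + 81*(-41) = -6 - 3321 = -3327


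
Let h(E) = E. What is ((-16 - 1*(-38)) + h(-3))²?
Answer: 361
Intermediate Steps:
((-16 - 1*(-38)) + h(-3))² = ((-16 - 1*(-38)) - 3)² = ((-16 + 38) - 3)² = (22 - 3)² = 19² = 361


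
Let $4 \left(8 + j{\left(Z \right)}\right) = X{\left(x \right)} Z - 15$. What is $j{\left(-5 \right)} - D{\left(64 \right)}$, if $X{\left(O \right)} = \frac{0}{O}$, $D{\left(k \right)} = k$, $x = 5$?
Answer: $- \frac{303}{4} \approx -75.75$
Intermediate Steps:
$X{\left(O \right)} = 0$
$j{\left(Z \right)} = - \frac{47}{4}$ ($j{\left(Z \right)} = -8 + \frac{0 Z - 15}{4} = -8 + \frac{0 - 15}{4} = -8 + \frac{1}{4} \left(-15\right) = -8 - \frac{15}{4} = - \frac{47}{4}$)
$j{\left(-5 \right)} - D{\left(64 \right)} = - \frac{47}{4} - 64 = - \frac{303}{4}$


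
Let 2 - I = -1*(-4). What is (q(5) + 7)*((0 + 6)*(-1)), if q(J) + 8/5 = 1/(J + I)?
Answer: -172/5 ≈ -34.400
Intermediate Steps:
I = -2 (I = 2 - (-1)*(-4) = 2 - 1*4 = 2 - 4 = -2)
q(J) = -8/5 + 1/(-2 + J) (q(J) = -8/5 + 1/(J - 2) = -8/5 + 1/(-2 + J))
(q(5) + 7)*((0 + 6)*(-1)) = ((21 - 8*5)/(5*(-2 + 5)) + 7)*((0 + 6)*(-1)) = ((1/5)*(21 - 40)/3 + 7)*(6*(-1)) = ((1/5)*(1/3)*(-19) + 7)*(-6) = (-19/15 + 7)*(-6) = (86/15)*(-6) = -172/5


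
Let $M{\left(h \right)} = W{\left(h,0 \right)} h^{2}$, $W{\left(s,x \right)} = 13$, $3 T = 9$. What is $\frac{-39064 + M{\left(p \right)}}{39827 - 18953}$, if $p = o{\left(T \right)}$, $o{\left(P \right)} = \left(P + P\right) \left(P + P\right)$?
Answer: $- \frac{11108}{10437} \approx -1.0643$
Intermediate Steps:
$T = 3$ ($T = \frac{1}{3} \cdot 9 = 3$)
$o{\left(P \right)} = 4 P^{2}$ ($o{\left(P \right)} = 2 P 2 P = 4 P^{2}$)
$p = 36$ ($p = 4 \cdot 3^{2} = 4 \cdot 9 = 36$)
$M{\left(h \right)} = 13 h^{2}$
$\frac{-39064 + M{\left(p \right)}}{39827 - 18953} = \frac{-39064 + 13 \cdot 36^{2}}{39827 - 18953} = \frac{-39064 + 13 \cdot 1296}{20874} = \left(-39064 + 16848\right) \frac{1}{20874} = \left(-22216\right) \frac{1}{20874} = - \frac{11108}{10437}$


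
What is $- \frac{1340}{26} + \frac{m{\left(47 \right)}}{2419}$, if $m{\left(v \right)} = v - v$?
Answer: $- \frac{670}{13} \approx -51.538$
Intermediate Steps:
$m{\left(v \right)} = 0$
$- \frac{1340}{26} + \frac{m{\left(47 \right)}}{2419} = - \frac{1340}{26} + \frac{0}{2419} = \left(-1340\right) \frac{1}{26} + 0 \cdot \frac{1}{2419} = - \frac{670}{13} + 0 = - \frac{670}{13}$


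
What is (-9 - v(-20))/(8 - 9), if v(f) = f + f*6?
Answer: -131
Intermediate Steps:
v(f) = 7*f (v(f) = f + 6*f = 7*f)
(-9 - v(-20))/(8 - 9) = (-9 - 7*(-20))/(8 - 9) = (-9 - 1*(-140))/(-1) = -(-9 + 140) = -1*131 = -131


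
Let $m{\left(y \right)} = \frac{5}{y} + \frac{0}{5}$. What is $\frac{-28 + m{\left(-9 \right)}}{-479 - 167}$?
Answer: $\frac{257}{5814} \approx 0.044204$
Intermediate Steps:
$m{\left(y \right)} = \frac{5}{y}$ ($m{\left(y \right)} = \frac{5}{y} + 0 \cdot \frac{1}{5} = \frac{5}{y} + 0 = \frac{5}{y}$)
$\frac{-28 + m{\left(-9 \right)}}{-479 - 167} = \frac{-28 + \frac{5}{-9}}{-479 - 167} = \frac{-28 + 5 \left(- \frac{1}{9}\right)}{-646} = \left(-28 - \frac{5}{9}\right) \left(- \frac{1}{646}\right) = \left(- \frac{257}{9}\right) \left(- \frac{1}{646}\right) = \frac{257}{5814}$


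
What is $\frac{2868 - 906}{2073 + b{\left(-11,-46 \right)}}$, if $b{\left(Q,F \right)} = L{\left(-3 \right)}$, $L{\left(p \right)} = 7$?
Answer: $\frac{981}{1040} \approx 0.94327$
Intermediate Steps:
$b{\left(Q,F \right)} = 7$
$\frac{2868 - 906}{2073 + b{\left(-11,-46 \right)}} = \frac{2868 - 906}{2073 + 7} = \frac{1962}{2080} = 1962 \cdot \frac{1}{2080} = \frac{981}{1040}$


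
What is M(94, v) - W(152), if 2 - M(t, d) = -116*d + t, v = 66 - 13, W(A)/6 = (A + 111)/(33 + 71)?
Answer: 314123/52 ≈ 6040.8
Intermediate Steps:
W(A) = 333/52 + 3*A/52 (W(A) = 6*((A + 111)/(33 + 71)) = 6*((111 + A)/104) = 6*((111 + A)*(1/104)) = 6*(111/104 + A/104) = 333/52 + 3*A/52)
v = 53
M(t, d) = 2 - t + 116*d (M(t, d) = 2 - (-116*d + t) = 2 - (t - 116*d) = 2 + (-t + 116*d) = 2 - t + 116*d)
M(94, v) - W(152) = (2 - 1*94 + 116*53) - (333/52 + (3/52)*152) = (2 - 94 + 6148) - (333/52 + 114/13) = 6056 - 1*789/52 = 6056 - 789/52 = 314123/52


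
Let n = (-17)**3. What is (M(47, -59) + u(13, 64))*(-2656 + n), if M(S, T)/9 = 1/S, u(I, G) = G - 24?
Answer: -14297841/47 ≈ -3.0421e+5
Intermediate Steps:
u(I, G) = -24 + G
M(S, T) = 9/S
n = -4913
(M(47, -59) + u(13, 64))*(-2656 + n) = (9/47 + (-24 + 64))*(-2656 - 4913) = (9*(1/47) + 40)*(-7569) = (9/47 + 40)*(-7569) = (1889/47)*(-7569) = -14297841/47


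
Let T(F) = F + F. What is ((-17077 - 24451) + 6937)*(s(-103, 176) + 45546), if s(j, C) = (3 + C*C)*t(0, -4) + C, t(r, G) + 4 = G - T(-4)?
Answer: -1581569702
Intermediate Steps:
T(F) = 2*F
t(r, G) = 4 + G (t(r, G) = -4 + (G - 2*(-4)) = -4 + (G - 1*(-8)) = -4 + (G + 8) = -4 + (8 + G) = 4 + G)
s(j, C) = C (s(j, C) = (3 + C*C)*(4 - 4) + C = (3 + C**2)*0 + C = 0 + C = C)
((-17077 - 24451) + 6937)*(s(-103, 176) + 45546) = ((-17077 - 24451) + 6937)*(176 + 45546) = (-41528 + 6937)*45722 = -34591*45722 = -1581569702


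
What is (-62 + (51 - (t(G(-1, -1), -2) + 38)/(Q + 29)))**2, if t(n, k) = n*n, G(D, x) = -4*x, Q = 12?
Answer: 255025/1681 ≈ 151.71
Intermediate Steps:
t(n, k) = n**2
(-62 + (51 - (t(G(-1, -1), -2) + 38)/(Q + 29)))**2 = (-62 + (51 - ((-4*(-1))**2 + 38)/(12 + 29)))**2 = (-62 + (51 - (4**2 + 38)/41))**2 = (-62 + (51 - (16 + 38)/41))**2 = (-62 + (51 - 54/41))**2 = (-62 + 2037/41)**2 = (-505/41)**2 = 255025/1681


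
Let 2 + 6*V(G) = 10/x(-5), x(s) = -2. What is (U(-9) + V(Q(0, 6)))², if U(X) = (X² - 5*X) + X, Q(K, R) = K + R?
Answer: 483025/36 ≈ 13417.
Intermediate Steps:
U(X) = X² - 4*X
V(G) = -7/6 (V(G) = -⅓ + (10/(-2))/6 = -⅓ + (10*(-½))/6 = -⅓ + (⅙)*(-5) = -⅓ - ⅚ = -7/6)
(U(-9) + V(Q(0, 6)))² = (-9*(-4 - 9) - 7/6)² = (-9*(-13) - 7/6)² = (117 - 7/6)² = (695/6)² = 483025/36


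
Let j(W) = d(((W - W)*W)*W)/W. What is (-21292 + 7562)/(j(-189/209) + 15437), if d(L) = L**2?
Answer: -13730/15437 ≈ -0.88942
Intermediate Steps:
j(W) = 0 (j(W) = (((W - W)*W)*W)**2/W = ((0*W)*W)**2/W = (0*W)**2/W = 0**2/W = 0/W = 0)
(-21292 + 7562)/(j(-189/209) + 15437) = (-21292 + 7562)/(0 + 15437) = -13730/15437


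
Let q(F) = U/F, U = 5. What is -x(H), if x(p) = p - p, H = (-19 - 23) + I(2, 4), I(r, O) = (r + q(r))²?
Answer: 0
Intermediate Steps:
q(F) = 5/F
I(r, O) = (r + 5/r)²
H = -87/4 (H = (-19 - 23) + (5 + 2²)²/2² = -42 + (5 + 4)²/4 = -42 + (¼)*9² = -42 + (¼)*81 = -42 + 81/4 = -87/4 ≈ -21.750)
x(p) = 0
-x(H) = -1*0 = 0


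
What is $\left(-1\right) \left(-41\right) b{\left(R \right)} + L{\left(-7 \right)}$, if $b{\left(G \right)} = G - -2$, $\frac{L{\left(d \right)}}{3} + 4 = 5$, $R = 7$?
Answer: $372$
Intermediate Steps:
$L{\left(d \right)} = 3$ ($L{\left(d \right)} = -12 + 3 \cdot 5 = -12 + 15 = 3$)
$b{\left(G \right)} = 2 + G$ ($b{\left(G \right)} = G + 2 = 2 + G$)
$\left(-1\right) \left(-41\right) b{\left(R \right)} + L{\left(-7 \right)} = \left(-1\right) \left(-41\right) \left(2 + 7\right) + 3 = 41 \cdot 9 + 3 = 369 + 3 = 372$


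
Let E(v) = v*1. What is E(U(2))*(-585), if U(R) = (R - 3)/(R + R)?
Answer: 585/4 ≈ 146.25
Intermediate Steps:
U(R) = (-3 + R)/(2*R) (U(R) = (-3 + R)/((2*R)) = (-3 + R)*(1/(2*R)) = (-3 + R)/(2*R))
E(v) = v
E(U(2))*(-585) = ((1/2)*(-3 + 2)/2)*(-585) = ((1/2)*(1/2)*(-1))*(-585) = -1/4*(-585) = 585/4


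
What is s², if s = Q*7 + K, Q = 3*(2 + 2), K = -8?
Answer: 5776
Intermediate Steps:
Q = 12 (Q = 3*4 = 12)
s = 76 (s = 12*7 - 8 = 84 - 8 = 76)
s² = 76² = 5776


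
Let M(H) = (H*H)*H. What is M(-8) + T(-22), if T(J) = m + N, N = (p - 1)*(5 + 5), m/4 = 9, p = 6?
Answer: -426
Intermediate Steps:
m = 36 (m = 4*9 = 36)
M(H) = H**3 (M(H) = H**2*H = H**3)
N = 50 (N = (6 - 1)*(5 + 5) = 5*10 = 50)
T(J) = 86 (T(J) = 36 + 50 = 86)
M(-8) + T(-22) = (-8)**3 + 86 = -512 + 86 = -426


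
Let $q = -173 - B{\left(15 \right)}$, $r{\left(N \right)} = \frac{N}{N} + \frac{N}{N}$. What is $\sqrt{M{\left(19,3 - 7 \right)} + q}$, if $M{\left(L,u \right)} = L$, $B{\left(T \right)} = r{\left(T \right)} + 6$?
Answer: $9 i \sqrt{2} \approx 12.728 i$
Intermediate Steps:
$r{\left(N \right)} = 2$ ($r{\left(N \right)} = 1 + 1 = 2$)
$B{\left(T \right)} = 8$ ($B{\left(T \right)} = 2 + 6 = 8$)
$q = -181$ ($q = -173 - 8 = -181$)
$\sqrt{M{\left(19,3 - 7 \right)} + q} = \sqrt{19 - 181} = \sqrt{-162} = 9 i \sqrt{2}$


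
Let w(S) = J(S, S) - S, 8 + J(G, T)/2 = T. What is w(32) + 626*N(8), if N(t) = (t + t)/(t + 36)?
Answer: 2680/11 ≈ 243.64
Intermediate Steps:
J(G, T) = -16 + 2*T
N(t) = 2*t/(36 + t) (N(t) = (2*t)/(36 + t) = 2*t/(36 + t))
w(S) = -16 + S (w(S) = (-16 + 2*S) - S = -16 + S)
w(32) + 626*N(8) = (-16 + 32) + 626*(2*8/(36 + 8)) = 16 + 626*(2*8/44) = 16 + 626*(2*8*(1/44)) = 16 + 626*(4/11) = 16 + 2504/11 = 2680/11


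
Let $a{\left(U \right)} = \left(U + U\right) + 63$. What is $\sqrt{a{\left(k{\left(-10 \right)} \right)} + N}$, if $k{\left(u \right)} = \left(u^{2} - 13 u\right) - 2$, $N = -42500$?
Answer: $i \sqrt{41981} \approx 204.89 i$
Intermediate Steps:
$k{\left(u \right)} = -2 + u^{2} - 13 u$
$a{\left(U \right)} = 63 + 2 U$ ($a{\left(U \right)} = 2 U + 63 = 63 + 2 U$)
$\sqrt{a{\left(k{\left(-10 \right)} \right)} + N} = \sqrt{\left(63 + 2 \left(-2 + \left(-10\right)^{2} - -130\right)\right) - 42500} = \sqrt{\left(63 + 2 \left(-2 + 100 + 130\right)\right) - 42500} = \sqrt{\left(63 + 2 \cdot 228\right) - 42500} = \sqrt{\left(63 + 456\right) - 42500} = \sqrt{519 - 42500} = \sqrt{-41981} = i \sqrt{41981}$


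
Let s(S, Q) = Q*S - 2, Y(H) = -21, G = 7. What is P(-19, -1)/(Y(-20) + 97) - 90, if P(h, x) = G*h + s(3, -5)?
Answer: -3495/38 ≈ -91.974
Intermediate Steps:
s(S, Q) = -2 + Q*S
P(h, x) = -17 + 7*h (P(h, x) = 7*h + (-2 - 5*3) = 7*h + (-2 - 15) = 7*h - 17 = -17 + 7*h)
P(-19, -1)/(Y(-20) + 97) - 90 = (-17 + 7*(-19))/(-21 + 97) - 90 = (-17 - 133)/76 - 90 = (1/76)*(-150) - 90 = -75/38 - 90 = -3495/38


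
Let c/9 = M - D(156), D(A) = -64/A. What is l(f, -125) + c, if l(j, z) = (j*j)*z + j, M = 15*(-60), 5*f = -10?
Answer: -111778/13 ≈ -8598.3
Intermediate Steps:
f = -2 (f = (⅕)*(-10) = -2)
M = -900
c = -105252/13 (c = 9*(-900 - (-64)/156) = 9*(-900 - 1*(-16/39)) = 9*(-900 + 16/39) = 9*(-35084/39) = -105252/13 ≈ -8096.3)
l(j, z) = j + z*j² (l(j, z) = j²*z + j = z*j² + j = j + z*j²)
l(f, -125) + c = -2*(1 - 2*(-125)) - 105252/13 = -2*(1 + 250) - 105252/13 = -2*251 - 105252/13 = -502 - 105252/13 = -111778/13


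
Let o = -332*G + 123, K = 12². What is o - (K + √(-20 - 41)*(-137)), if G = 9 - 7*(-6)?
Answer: -16953 + 137*I*√61 ≈ -16953.0 + 1070.0*I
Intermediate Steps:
G = 51 (G = 9 + 42 = 51)
K = 144
o = -16809 (o = -332*51 + 123 = -16932 + 123 = -16809)
o - (K + √(-20 - 41)*(-137)) = -16809 - (144 + √(-20 - 41)*(-137)) = -16809 - (144 + √(-61)*(-137)) = -16809 - (144 + (I*√61)*(-137)) = -16809 - (144 - 137*I*√61) = -16809 + (-144 + 137*I*√61) = -16953 + 137*I*√61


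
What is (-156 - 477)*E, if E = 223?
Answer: -141159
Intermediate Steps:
(-156 - 477)*E = (-156 - 477)*223 = -633*223 = -141159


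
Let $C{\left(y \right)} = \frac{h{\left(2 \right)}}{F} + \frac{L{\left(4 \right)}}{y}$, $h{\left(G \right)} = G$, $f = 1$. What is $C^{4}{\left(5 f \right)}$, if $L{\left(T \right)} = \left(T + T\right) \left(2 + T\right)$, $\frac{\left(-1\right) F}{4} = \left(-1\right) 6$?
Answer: $\frac{113947428721}{12960000} \approx 8792.2$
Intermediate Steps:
$F = 24$ ($F = - 4 \left(\left(-1\right) 6\right) = \left(-4\right) \left(-6\right) = 24$)
$L{\left(T \right)} = 2 T \left(2 + T\right)$
$C{\left(y \right)} = \frac{1}{12} + \frac{48}{y}$ ($C{\left(y \right)} = \frac{2}{24} + \frac{2 \cdot 4 \left(2 + 4\right)}{y} = 2 \cdot \frac{1}{24} + \frac{2 \cdot 4 \cdot 6}{y} = \frac{1}{12} + \frac{48}{y}$)
$C^{4}{\left(5 f \right)} = \left(\frac{576 + 5 \cdot 1}{12 \cdot 5 \cdot 1}\right)^{4} = \left(\frac{576 + 5}{12 \cdot 5}\right)^{4} = \left(\frac{1}{12} \cdot \frac{1}{5} \cdot 581\right)^{4} = \left(\frac{581}{60}\right)^{4} = \frac{113947428721}{12960000}$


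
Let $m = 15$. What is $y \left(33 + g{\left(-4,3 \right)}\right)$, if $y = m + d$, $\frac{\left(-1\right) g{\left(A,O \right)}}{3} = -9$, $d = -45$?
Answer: $-1800$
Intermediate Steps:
$g{\left(A,O \right)} = 27$ ($g{\left(A,O \right)} = \left(-3\right) \left(-9\right) = 27$)
$y = -30$ ($y = 15 - 45 = -30$)
$y \left(33 + g{\left(-4,3 \right)}\right) = - 30 \left(33 + 27\right) = \left(-30\right) 60 = -1800$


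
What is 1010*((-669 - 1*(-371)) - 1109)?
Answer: -1421070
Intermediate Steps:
1010*((-669 - 1*(-371)) - 1109) = 1010*((-669 + 371) - 1109) = 1010*(-298 - 1109) = 1010*(-1407) = -1421070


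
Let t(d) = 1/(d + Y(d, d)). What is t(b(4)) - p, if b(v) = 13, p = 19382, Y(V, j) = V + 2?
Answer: -542695/28 ≈ -19382.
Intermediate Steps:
Y(V, j) = 2 + V
t(d) = 1/(2 + 2*d) (t(d) = 1/(d + (2 + d)) = 1/(2 + 2*d))
t(b(4)) - p = 1/(2*(1 + 13)) - 1*19382 = (½)/14 - 19382 = (½)*(1/14) - 19382 = 1/28 - 19382 = -542695/28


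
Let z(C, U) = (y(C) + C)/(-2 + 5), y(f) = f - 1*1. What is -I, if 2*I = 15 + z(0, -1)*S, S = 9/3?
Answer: -7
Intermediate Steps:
y(f) = -1 + f (y(f) = f - 1 = -1 + f)
z(C, U) = -1/3 + 2*C/3 (z(C, U) = ((-1 + C) + C)/(-2 + 5) = (-1 + 2*C)/3 = (-1 + 2*C)*(1/3) = -1/3 + 2*C/3)
S = 3 (S = 9*(1/3) = 3)
I = 7 (I = (15 + (-1/3 + (2/3)*0)*3)/2 = (15 + (-1/3 + 0)*3)/2 = (15 - 1/3*3)/2 = (15 - 1)/2 = (1/2)*14 = 7)
-I = -1*7 = -7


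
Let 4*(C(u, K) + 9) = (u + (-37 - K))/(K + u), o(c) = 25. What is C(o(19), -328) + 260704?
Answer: 78990506/303 ≈ 2.6069e+5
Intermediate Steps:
C(u, K) = -9 + (-37 + u - K)/(4*(K + u)) (C(u, K) = -9 + ((u + (-37 - K))/(K + u))/4 = -9 + ((-37 + u - K)/(K + u))/4 = -9 + (-37 + u - K)/(4*(K + u)))
C(o(19), -328) + 260704 = (-37 - 37*(-328) - 35*25)/(4*(-328 + 25)) + 260704 = (¼)*(-37 + 12136 - 875)/(-303) + 260704 = (¼)*(-1/303)*11224 + 260704 = -2806/303 + 260704 = 78990506/303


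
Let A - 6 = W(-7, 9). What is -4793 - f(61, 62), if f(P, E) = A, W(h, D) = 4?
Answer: -4803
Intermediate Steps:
A = 10 (A = 6 + 4 = 10)
f(P, E) = 10
-4793 - f(61, 62) = -4793 - 1*10 = -4793 - 10 = -4803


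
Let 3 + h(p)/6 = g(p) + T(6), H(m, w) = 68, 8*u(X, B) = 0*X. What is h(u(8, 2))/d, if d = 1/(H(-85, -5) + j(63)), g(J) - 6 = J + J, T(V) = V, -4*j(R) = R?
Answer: 5643/2 ≈ 2821.5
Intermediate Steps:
j(R) = -R/4
u(X, B) = 0 (u(X, B) = (0*X)/8 = (⅛)*0 = 0)
g(J) = 6 + 2*J (g(J) = 6 + (J + J) = 6 + 2*J)
h(p) = 54 + 12*p (h(p) = -18 + 6*((6 + 2*p) + 6) = -18 + 6*(12 + 2*p) = -18 + (72 + 12*p) = 54 + 12*p)
d = 4/209 (d = 1/(68 - ¼*63) = 1/(68 - 63/4) = 1/(209/4) = 4/209 ≈ 0.019139)
h(u(8, 2))/d = (54 + 12*0)/(4/209) = (54 + 0)*(209/4) = 54*(209/4) = 5643/2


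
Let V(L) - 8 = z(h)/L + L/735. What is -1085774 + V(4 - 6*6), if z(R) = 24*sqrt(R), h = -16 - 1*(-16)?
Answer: -798038042/735 ≈ -1.0858e+6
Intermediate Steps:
h = 0 (h = -16 + 16 = 0)
V(L) = 8 + L/735 (V(L) = 8 + ((24*sqrt(0))/L + L/735) = 8 + ((24*0)/L + L*(1/735)) = 8 + (0/L + L/735) = 8 + (0 + L/735) = 8 + L/735)
-1085774 + V(4 - 6*6) = -1085774 + (8 + (4 - 6*6)/735) = -1085774 + (8 + (4 - 36)/735) = -1085774 + (8 + (1/735)*(-32)) = -1085774 + (8 - 32/735) = -1085774 + 5848/735 = -798038042/735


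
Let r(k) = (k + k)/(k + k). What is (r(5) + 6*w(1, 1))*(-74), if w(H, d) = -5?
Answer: 2146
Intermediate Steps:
r(k) = 1 (r(k) = (2*k)/((2*k)) = (2*k)*(1/(2*k)) = 1)
(r(5) + 6*w(1, 1))*(-74) = (1 + 6*(-5))*(-74) = (1 - 30)*(-74) = -29*(-74) = 2146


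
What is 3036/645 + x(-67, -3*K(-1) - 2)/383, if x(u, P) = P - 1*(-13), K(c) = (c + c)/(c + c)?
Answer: 389316/82345 ≈ 4.7279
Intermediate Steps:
K(c) = 1 (K(c) = (2*c)/((2*c)) = (2*c)*(1/(2*c)) = 1)
x(u, P) = 13 + P (x(u, P) = P + 13 = 13 + P)
3036/645 + x(-67, -3*K(-1) - 2)/383 = 3036/645 + (13 + (-3*1 - 2))/383 = 3036*(1/645) + (13 + (-3 - 2))*(1/383) = 1012/215 + (13 - 5)*(1/383) = 1012/215 + 8*(1/383) = 1012/215 + 8/383 = 389316/82345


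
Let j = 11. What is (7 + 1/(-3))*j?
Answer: 220/3 ≈ 73.333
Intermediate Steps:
(7 + 1/(-3))*j = (7 + 1/(-3))*11 = (7 - ⅓)*11 = (20/3)*11 = 220/3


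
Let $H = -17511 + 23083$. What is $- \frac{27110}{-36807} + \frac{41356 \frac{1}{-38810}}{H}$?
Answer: $\frac{209321316961}{284267454330} \approx 0.73635$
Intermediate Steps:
$H = 5572$
$- \frac{27110}{-36807} + \frac{41356 \frac{1}{-38810}}{H} = - \frac{27110}{-36807} + \frac{41356 \frac{1}{-38810}}{5572} = \left(-27110\right) \left(- \frac{1}{36807}\right) + 41356 \left(- \frac{1}{38810}\right) \frac{1}{5572} = \frac{27110}{36807} - \frac{1477}{7723190} = \frac{209321316961}{284267454330}$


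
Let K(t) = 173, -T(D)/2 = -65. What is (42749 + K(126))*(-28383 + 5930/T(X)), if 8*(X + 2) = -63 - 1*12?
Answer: -15811863892/13 ≈ -1.2163e+9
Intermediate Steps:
X = -91/8 (X = -2 + (-63 - 1*12)/8 = -2 + (-63 - 12)/8 = -2 + (⅛)*(-75) = -2 - 75/8 = -91/8 ≈ -11.375)
T(D) = 130 (T(D) = -2*(-65) = 130)
(42749 + K(126))*(-28383 + 5930/T(X)) = (42749 + 173)*(-28383 + 5930/130) = 42922*(-28383 + 5930*(1/130)) = 42922*(-28383 + 593/13) = 42922*(-368386/13) = -15811863892/13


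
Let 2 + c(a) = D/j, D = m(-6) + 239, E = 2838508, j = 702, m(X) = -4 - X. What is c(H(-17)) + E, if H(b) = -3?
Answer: 1992631453/702 ≈ 2.8385e+6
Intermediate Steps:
D = 241 (D = (-4 - 1*(-6)) + 239 = (-4 + 6) + 239 = 2 + 239 = 241)
c(a) = -1163/702 (c(a) = -2 + 241/702 = -1163/702)
c(H(-17)) + E = -1163/702 + 2838508 = 1992631453/702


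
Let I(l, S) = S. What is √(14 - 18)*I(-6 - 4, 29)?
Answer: 58*I ≈ 58.0*I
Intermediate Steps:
√(14 - 18)*I(-6 - 4, 29) = √(14 - 18)*29 = √(-4)*29 = (2*I)*29 = 58*I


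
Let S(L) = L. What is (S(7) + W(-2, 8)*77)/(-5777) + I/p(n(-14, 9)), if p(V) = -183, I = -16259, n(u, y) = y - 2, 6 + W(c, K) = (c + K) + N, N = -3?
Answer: 93969235/1057191 ≈ 88.886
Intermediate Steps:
W(c, K) = -9 + K + c (W(c, K) = -6 + ((c + K) - 3) = -6 + ((K + c) - 3) = -6 + (-3 + K + c) = -9 + K + c)
n(u, y) = -2 + y
(S(7) + W(-2, 8)*77)/(-5777) + I/p(n(-14, 9)) = (7 + (-9 + 8 - 2)*77)/(-5777) - 16259/(-183) = (7 - 3*77)*(-1/5777) - 16259*(-1/183) = (7 - 231)*(-1/5777) + 16259/183 = -224*(-1/5777) + 16259/183 = 224/5777 + 16259/183 = 93969235/1057191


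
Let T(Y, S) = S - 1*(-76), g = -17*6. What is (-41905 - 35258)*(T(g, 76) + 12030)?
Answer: -939999666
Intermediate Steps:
g = -102
T(Y, S) = 76 + S (T(Y, S) = S + 76 = 76 + S)
(-41905 - 35258)*(T(g, 76) + 12030) = (-41905 - 35258)*((76 + 76) + 12030) = -77163*(152 + 12030) = -77163*12182 = -939999666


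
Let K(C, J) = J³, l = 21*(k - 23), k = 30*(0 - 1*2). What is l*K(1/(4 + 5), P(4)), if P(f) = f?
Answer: -111552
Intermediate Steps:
k = -60 (k = 30*(0 - 2) = 30*(-2) = -60)
l = -1743 (l = 21*(-60 - 23) = 21*(-83) = -1743)
l*K(1/(4 + 5), P(4)) = -1743*4³ = -1743*64 = -111552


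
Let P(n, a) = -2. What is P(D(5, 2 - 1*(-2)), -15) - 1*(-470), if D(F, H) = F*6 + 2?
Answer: 468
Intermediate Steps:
D(F, H) = 2 + 6*F (D(F, H) = 6*F + 2 = 2 + 6*F)
P(D(5, 2 - 1*(-2)), -15) - 1*(-470) = -2 - 1*(-470) = -2 + 470 = 468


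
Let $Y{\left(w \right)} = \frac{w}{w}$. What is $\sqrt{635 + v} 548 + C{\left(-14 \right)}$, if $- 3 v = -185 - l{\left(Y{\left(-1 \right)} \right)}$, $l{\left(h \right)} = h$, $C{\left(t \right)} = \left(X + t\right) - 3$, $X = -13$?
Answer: $-30 + 548 \sqrt{697} \approx 14438.0$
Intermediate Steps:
$C{\left(t \right)} = -16 + t$ ($C{\left(t \right)} = \left(-13 + t\right) - 3 = -16 + t$)
$Y{\left(w \right)} = 1$
$v = 62$ ($v = - \frac{-185 - 1}{3} = \left(- \frac{1}{3}\right) \left(-186\right) = 62$)
$\sqrt{635 + v} 548 + C{\left(-14 \right)} = \sqrt{635 + 62} \cdot 548 - 30 = \sqrt{697} \cdot 548 - 30 = 548 \sqrt{697} - 30 = -30 + 548 \sqrt{697}$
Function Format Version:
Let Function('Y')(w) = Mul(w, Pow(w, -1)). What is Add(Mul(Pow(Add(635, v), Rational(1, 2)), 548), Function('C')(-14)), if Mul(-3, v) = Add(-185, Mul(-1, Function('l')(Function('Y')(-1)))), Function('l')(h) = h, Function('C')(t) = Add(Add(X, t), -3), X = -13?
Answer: Add(-30, Mul(548, Pow(697, Rational(1, 2)))) ≈ 14438.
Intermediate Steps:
Function('C')(t) = Add(-16, t) (Function('C')(t) = Add(Add(-13, t), -3) = Add(-16, t))
Function('Y')(w) = 1
v = 62 (v = Mul(Rational(-1, 3), Add(-185, Mul(-1, 1))) = Mul(Rational(-1, 3), Add(-185, -1)) = Mul(Rational(-1, 3), -186) = 62)
Add(Mul(Pow(Add(635, v), Rational(1, 2)), 548), Function('C')(-14)) = Add(Mul(Pow(Add(635, 62), Rational(1, 2)), 548), Add(-16, -14)) = Add(Mul(Pow(697, Rational(1, 2)), 548), -30) = Add(Mul(548, Pow(697, Rational(1, 2))), -30) = Add(-30, Mul(548, Pow(697, Rational(1, 2))))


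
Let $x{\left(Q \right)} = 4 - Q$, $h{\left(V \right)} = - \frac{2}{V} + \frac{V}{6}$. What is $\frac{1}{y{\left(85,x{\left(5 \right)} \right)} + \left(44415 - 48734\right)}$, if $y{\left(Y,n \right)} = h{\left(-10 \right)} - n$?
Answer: $- \frac{15}{64792} \approx -0.00023151$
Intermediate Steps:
$h{\left(V \right)} = - \frac{2}{V} + \frac{V}{6}$ ($h{\left(V \right)} = - \frac{2}{V} + V \frac{1}{6} = - \frac{2}{V} + \frac{V}{6}$)
$y{\left(Y,n \right)} = - \frac{22}{15} - n$ ($y{\left(Y,n \right)} = \left(- \frac{2}{-10} + \frac{1}{6} \left(-10\right)\right) - n = \left(\left(-2\right) \left(- \frac{1}{10}\right) - \frac{5}{3}\right) - n = \left(\frac{1}{5} - \frac{5}{3}\right) - n = - \frac{22}{15} - n$)
$\frac{1}{y{\left(85,x{\left(5 \right)} \right)} + \left(44415 - 48734\right)} = \frac{1}{\left(- \frac{22}{15} - \left(4 - 5\right)\right) + \left(44415 - 48734\right)} = \frac{1}{\left(- \frac{22}{15} - \left(4 - 5\right)\right) - 4319} = \frac{1}{\left(- \frac{22}{15} - -1\right) - 4319} = \frac{1}{\left(- \frac{22}{15} + 1\right) - 4319} = \frac{1}{- \frac{7}{15} - 4319} = \frac{1}{- \frac{64792}{15}} = - \frac{15}{64792}$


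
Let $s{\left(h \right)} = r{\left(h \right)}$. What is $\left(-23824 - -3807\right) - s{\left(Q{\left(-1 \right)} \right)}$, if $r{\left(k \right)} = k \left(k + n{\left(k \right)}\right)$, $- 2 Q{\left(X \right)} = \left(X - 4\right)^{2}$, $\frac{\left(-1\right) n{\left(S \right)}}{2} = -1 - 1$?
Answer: $- \frac{80493}{4} \approx -20123.0$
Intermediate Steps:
$n{\left(S \right)} = 4$ ($n{\left(S \right)} = - 2 \left(-1 - 1\right) = \left(-2\right) \left(-2\right) = 4$)
$Q{\left(X \right)} = - \frac{\left(-4 + X\right)^{2}}{2}$ ($Q{\left(X \right)} = - \frac{\left(X - 4\right)^{2}}{2} = - \frac{\left(-4 + X\right)^{2}}{2}$)
$r{\left(k \right)} = k \left(4 + k\right)$ ($r{\left(k \right)} = k \left(k + 4\right) = k \left(4 + k\right)$)
$s{\left(h \right)} = h \left(4 + h\right)$
$\left(-23824 - -3807\right) - s{\left(Q{\left(-1 \right)} \right)} = \left(-23824 - -3807\right) - - \frac{\left(-4 - 1\right)^{2}}{2} \left(4 - \frac{\left(-4 - 1\right)^{2}}{2}\right) = \left(-23824 + 3807\right) - - \frac{\left(-5\right)^{2}}{2} \left(4 - \frac{\left(-5\right)^{2}}{2}\right) = -20017 - \left(- \frac{1}{2}\right) 25 \left(4 - \frac{25}{2}\right) = -20017 - - \frac{25 \left(4 - \frac{25}{2}\right)}{2} = -20017 - \left(- \frac{25}{2}\right) \left(- \frac{17}{2}\right) = -20017 - \frac{425}{4} = - \frac{80493}{4}$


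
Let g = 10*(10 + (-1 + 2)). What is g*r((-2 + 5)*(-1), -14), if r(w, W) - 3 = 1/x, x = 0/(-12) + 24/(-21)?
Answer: 935/4 ≈ 233.75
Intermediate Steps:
g = 110 (g = 10*(10 + 1) = 10*11 = 110)
x = -8/7 (x = 0*(-1/12) + 24*(-1/21) = 0 - 8/7 = -8/7 ≈ -1.1429)
r(w, W) = 17/8 (r(w, W) = 3 + 1/(-8/7) = 3 - 7/8 = 17/8)
g*r((-2 + 5)*(-1), -14) = 110*(17/8) = 935/4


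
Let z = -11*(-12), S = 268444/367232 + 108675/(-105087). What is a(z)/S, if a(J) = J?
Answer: -18456713088/42387547 ≈ -435.43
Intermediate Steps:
S = -42387547/139823584 (S = 268444*(1/367232) + 108675*(-1/105087) = 67111/91808 - 1575/1523 = -42387547/139823584 ≈ -0.30315)
z = 132 (z = -1*(-132) = 132)
a(z)/S = 132/(-42387547/139823584) = 132*(-139823584/42387547) = -18456713088/42387547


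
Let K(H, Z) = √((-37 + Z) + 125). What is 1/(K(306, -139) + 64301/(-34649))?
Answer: -2227965349/65362831852 - 1200553201*I*√51/65362831852 ≈ -0.034086 - 0.13117*I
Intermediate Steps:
K(H, Z) = √(88 + Z)
1/(K(306, -139) + 64301/(-34649)) = 1/(√(88 - 139) + 64301/(-34649)) = 1/(√(-51) + 64301*(-1/34649)) = 1/(I*√51 - 64301/34649) = 1/(-64301/34649 + I*√51)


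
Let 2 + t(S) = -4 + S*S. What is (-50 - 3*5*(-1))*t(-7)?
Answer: -1505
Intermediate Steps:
t(S) = -6 + S² (t(S) = -2 + (-4 + S*S) = -2 + (-4 + S²) = -6 + S²)
(-50 - 3*5*(-1))*t(-7) = (-50 - 3*5*(-1))*(-6 + (-7)²) = (-50 - 15*(-1))*(-6 + 49) = (-50 + 15)*43 = -35*43 = -1505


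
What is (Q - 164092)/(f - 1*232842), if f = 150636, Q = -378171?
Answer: 542263/82206 ≈ 6.5964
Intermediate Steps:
(Q - 164092)/(f - 1*232842) = (-378171 - 164092)/(150636 - 1*232842) = -542263/(150636 - 232842) = -542263/(-82206) = -542263*(-1/82206) = 542263/82206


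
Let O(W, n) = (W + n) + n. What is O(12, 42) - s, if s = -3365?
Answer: 3461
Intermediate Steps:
O(W, n) = W + 2*n
O(12, 42) - s = (12 + 2*42) - 1*(-3365) = (12 + 84) + 3365 = 96 + 3365 = 3461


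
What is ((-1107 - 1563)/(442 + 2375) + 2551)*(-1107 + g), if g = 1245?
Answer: 110146954/313 ≈ 3.5191e+5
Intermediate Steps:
((-1107 - 1563)/(442 + 2375) + 2551)*(-1107 + g) = ((-1107 - 1563)/(442 + 2375) + 2551)*(-1107 + 1245) = (-2670/2817 + 2551)*138 = (-2670*1/2817 + 2551)*138 = (-890/939 + 2551)*138 = (2394499/939)*138 = 110146954/313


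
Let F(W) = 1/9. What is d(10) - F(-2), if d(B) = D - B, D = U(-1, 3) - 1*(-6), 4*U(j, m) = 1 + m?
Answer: -28/9 ≈ -3.1111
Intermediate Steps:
F(W) = ⅑
U(j, m) = ¼ + m/4 (U(j, m) = (1 + m)/4 = ¼ + m/4)
D = 7 (D = (¼ + (¼)*3) - 1*(-6) = (¼ + ¾) + 6 = 1 + 6 = 7)
d(B) = 7 - B
d(10) - F(-2) = (7 - 1*10) - 1*⅑ = (7 - 10) - ⅑ = -3 - ⅑ = -28/9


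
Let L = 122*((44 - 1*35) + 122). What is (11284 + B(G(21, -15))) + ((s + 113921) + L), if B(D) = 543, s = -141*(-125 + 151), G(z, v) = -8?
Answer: 138064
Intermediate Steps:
s = -3666 (s = -141*26 = -3666)
L = 15982 (L = 122*((44 - 35) + 122) = 122*(9 + 122) = 122*131 = 15982)
(11284 + B(G(21, -15))) + ((s + 113921) + L) = (11284 + 543) + ((-3666 + 113921) + 15982) = 11827 + (110255 + 15982) = 11827 + 126237 = 138064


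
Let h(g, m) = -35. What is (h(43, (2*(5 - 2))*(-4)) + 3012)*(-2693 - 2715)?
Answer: -16099616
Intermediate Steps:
(h(43, (2*(5 - 2))*(-4)) + 3012)*(-2693 - 2715) = (-35 + 3012)*(-2693 - 2715) = 2977*(-5408) = -16099616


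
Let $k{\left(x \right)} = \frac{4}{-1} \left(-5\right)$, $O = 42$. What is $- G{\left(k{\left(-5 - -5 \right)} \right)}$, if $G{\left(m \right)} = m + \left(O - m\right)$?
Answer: $-42$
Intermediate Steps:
$k{\left(x \right)} = 20$ ($k{\left(x \right)} = 4 \left(-1\right) \left(-5\right) = \left(-4\right) \left(-5\right) = 20$)
$G{\left(m \right)} = 42$ ($G{\left(m \right)} = m - \left(-42 + m\right) = 42$)
$- G{\left(k{\left(-5 - -5 \right)} \right)} = \left(-1\right) 42 = -42$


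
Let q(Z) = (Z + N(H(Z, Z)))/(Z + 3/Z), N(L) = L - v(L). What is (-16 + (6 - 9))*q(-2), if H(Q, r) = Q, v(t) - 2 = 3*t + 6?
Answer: -228/7 ≈ -32.571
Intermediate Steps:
v(t) = 8 + 3*t (v(t) = 2 + (3*t + 6) = 2 + (6 + 3*t) = 8 + 3*t)
N(L) = -8 - 2*L (N(L) = L - (8 + 3*L) = L + (-8 - 3*L) = -8 - 2*L)
q(Z) = (-8 - Z)/(Z + 3/Z) (q(Z) = (Z + (-8 - 2*Z))/(Z + 3/Z) = (-8 - Z)/(Z + 3/Z))
(-16 + (6 - 9))*q(-2) = (-16 + (6 - 9))*(-1*(-2)*(8 - 2)/(3 + (-2)²)) = (-16 - 3)*(-1*(-2)*6/(3 + 4)) = -(-19)*(-2)*6/7 = -19*12/7 = -228/7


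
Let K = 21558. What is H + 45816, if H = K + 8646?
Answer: 76020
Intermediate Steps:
H = 30204 (H = 21558 + 8646 = 30204)
H + 45816 = 30204 + 45816 = 76020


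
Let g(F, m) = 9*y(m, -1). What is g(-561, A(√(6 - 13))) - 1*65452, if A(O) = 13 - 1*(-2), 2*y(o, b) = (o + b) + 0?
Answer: -65389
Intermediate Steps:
y(o, b) = b/2 + o/2 (y(o, b) = ((o + b) + 0)/2 = ((b + o) + 0)/2 = (b + o)/2 = b/2 + o/2)
A(O) = 15 (A(O) = 13 + 2 = 15)
g(F, m) = -9/2 + 9*m/2 (g(F, m) = 9*((½)*(-1) + m/2) = 9*(-½ + m/2) = -9/2 + 9*m/2)
g(-561, A(√(6 - 13))) - 1*65452 = (-9/2 + (9/2)*15) - 1*65452 = (-9/2 + 135/2) - 65452 = 63 - 65452 = -65389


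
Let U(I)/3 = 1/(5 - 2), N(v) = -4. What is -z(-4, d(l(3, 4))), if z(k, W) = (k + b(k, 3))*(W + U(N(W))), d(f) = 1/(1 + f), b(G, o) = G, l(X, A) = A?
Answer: 48/5 ≈ 9.6000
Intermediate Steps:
U(I) = 1 (U(I) = 3/(5 - 2) = 3/3 = 3*(⅓) = 1)
z(k, W) = 2*k*(1 + W) (z(k, W) = (k + k)*(W + 1) = (2*k)*(1 + W) = 2*k*(1 + W))
-z(-4, d(l(3, 4))) = -2*(-4)*(1 + 1/(1 + 4)) = -2*(-4)*(1 + 1/5) = -2*(-4)*(1 + ⅕) = -2*(-4)*6/5 = -1*(-48/5) = 48/5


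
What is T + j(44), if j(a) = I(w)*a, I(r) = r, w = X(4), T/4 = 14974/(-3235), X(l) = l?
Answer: 509464/3235 ≈ 157.49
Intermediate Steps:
T = -59896/3235 (T = 4*(14974/(-3235)) = 4*(14974*(-1/3235)) = 4*(-14974/3235) = -59896/3235 ≈ -18.515)
w = 4
j(a) = 4*a
T + j(44) = -59896/3235 + 4*44 = -59896/3235 + 176 = 509464/3235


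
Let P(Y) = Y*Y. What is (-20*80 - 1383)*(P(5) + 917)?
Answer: -2809986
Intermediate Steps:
P(Y) = Y²
(-20*80 - 1383)*(P(5) + 917) = (-20*80 - 1383)*(5² + 917) = (-1600 - 1383)*(25 + 917) = -2983*942 = -2809986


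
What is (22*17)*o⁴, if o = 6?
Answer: 484704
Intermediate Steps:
(22*17)*o⁴ = (22*17)*6⁴ = 374*1296 = 484704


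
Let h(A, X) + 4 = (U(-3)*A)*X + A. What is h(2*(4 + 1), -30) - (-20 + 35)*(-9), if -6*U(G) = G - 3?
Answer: -159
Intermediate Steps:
U(G) = ½ - G/6 (U(G) = -(G - 3)/6 = -(-3 + G)/6 = ½ - G/6)
h(A, X) = -4 + A + A*X (h(A, X) = -4 + (((½ - ⅙*(-3))*A)*X + A) = -4 + (((½ + ½)*A)*X + A) = -4 + ((1*A)*X + A) = -4 + (A*X + A) = -4 + (A + A*X) = -4 + A + A*X)
h(2*(4 + 1), -30) - (-20 + 35)*(-9) = (-4 + 2*(4 + 1) + (2*(4 + 1))*(-30)) - (-20 + 35)*(-9) = (-4 + 2*5 + (2*5)*(-30)) - 15*(-9) = (-4 + 10 + 10*(-30)) - 1*(-135) = (-4 + 10 - 300) + 135 = -294 + 135 = -159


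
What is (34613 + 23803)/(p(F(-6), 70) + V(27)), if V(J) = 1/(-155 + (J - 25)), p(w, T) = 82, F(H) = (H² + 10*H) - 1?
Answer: 8937648/12545 ≈ 712.45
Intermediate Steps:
F(H) = -1 + H² + 10*H
V(J) = 1/(-180 + J) (V(J) = 1/(-155 + (-25 + J)) = 1/(-180 + J))
(34613 + 23803)/(p(F(-6), 70) + V(27)) = (34613 + 23803)/(82 + 1/(-180 + 27)) = 58416/(82 + 1/(-153)) = 58416/(82 - 1/153) = 58416/(12545/153) = 58416*(153/12545) = 8937648/12545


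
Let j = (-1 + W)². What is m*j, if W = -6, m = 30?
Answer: 1470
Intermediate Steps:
j = 49 (j = (-1 - 6)² = (-7)² = 49)
m*j = 30*49 = 1470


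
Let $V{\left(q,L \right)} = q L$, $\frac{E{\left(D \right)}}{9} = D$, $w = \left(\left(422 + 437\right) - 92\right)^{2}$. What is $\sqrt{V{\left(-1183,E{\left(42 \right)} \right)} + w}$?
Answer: $13 \sqrt{835} \approx 375.65$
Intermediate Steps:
$w = 588289$ ($w = \left(859 - 92\right)^{2} = 767^{2} = 588289$)
$E{\left(D \right)} = 9 D$
$V{\left(q,L \right)} = L q$
$\sqrt{V{\left(-1183,E{\left(42 \right)} \right)} + w} = \sqrt{9 \cdot 42 \left(-1183\right) + 588289} = \sqrt{378 \left(-1183\right) + 588289} = \sqrt{-447174 + 588289} = \sqrt{141115} = 13 \sqrt{835}$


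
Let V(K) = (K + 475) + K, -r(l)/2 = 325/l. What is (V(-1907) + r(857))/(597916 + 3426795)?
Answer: -2862173/3449177327 ≈ -0.00082981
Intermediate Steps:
r(l) = -650/l
V(K) = 475 + 2*K (V(K) = (475 + K) + K = 475 + 2*K)
(V(-1907) + r(857))/(597916 + 3426795) = ((475 + 2*(-1907)) - 650/857)/(597916 + 3426795) = ((475 - 3814) - 650*1/857)/4024711 = (-3339 - 650/857)*(1/4024711) = -2862173/857*1/4024711 = -2862173/3449177327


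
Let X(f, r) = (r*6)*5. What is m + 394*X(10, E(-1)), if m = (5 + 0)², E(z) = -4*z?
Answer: 47305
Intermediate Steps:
m = 25 (m = 5² = 25)
X(f, r) = 30*r (X(f, r) = (6*r)*5 = 30*r)
m + 394*X(10, E(-1)) = 25 + 394*(30*(-4*(-1))) = 25 + 394*(30*4) = 25 + 394*120 = 25 + 47280 = 47305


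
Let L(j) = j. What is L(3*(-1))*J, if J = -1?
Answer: 3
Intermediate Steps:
L(3*(-1))*J = (3*(-1))*(-1) = -3*(-1) = 3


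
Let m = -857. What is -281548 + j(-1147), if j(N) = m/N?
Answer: -322934699/1147 ≈ -2.8155e+5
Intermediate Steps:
j(N) = -857/N
-281548 + j(-1147) = -281548 - 857/(-1147) = -281548 - 857*(-1/1147) = -281548 + 857/1147 = -322934699/1147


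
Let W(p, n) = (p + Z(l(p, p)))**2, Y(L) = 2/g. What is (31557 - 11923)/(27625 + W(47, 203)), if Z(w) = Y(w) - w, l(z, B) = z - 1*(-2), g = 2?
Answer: 9817/13813 ≈ 0.71071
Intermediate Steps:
l(z, B) = 2 + z (l(z, B) = z + 2 = 2 + z)
Y(L) = 1 (Y(L) = 2/2 = 2*(1/2) = 1)
Z(w) = 1 - w
W(p, n) = 1 (W(p, n) = (p + (1 - (2 + p)))**2 = (p + (1 + (-2 - p)))**2 = (p + (-1 - p))**2 = (-1)**2 = 1)
(31557 - 11923)/(27625 + W(47, 203)) = (31557 - 11923)/(27625 + 1) = 19634/27626 = 19634*(1/27626) = 9817/13813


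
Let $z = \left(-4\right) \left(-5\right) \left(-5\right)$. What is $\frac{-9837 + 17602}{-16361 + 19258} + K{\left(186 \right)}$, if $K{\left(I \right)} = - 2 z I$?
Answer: $\frac{107776165}{2897} \approx 37203.0$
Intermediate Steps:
$z = -100$ ($z = 20 \left(-5\right) = -100$)
$K{\left(I \right)} = 200 I$ ($K{\left(I \right)} = \left(-2\right) \left(-100\right) I = 200 I$)
$\frac{-9837 + 17602}{-16361 + 19258} + K{\left(186 \right)} = \frac{-9837 + 17602}{-16361 + 19258} + 200 \cdot 186 = \frac{7765}{2897} + 37200 = \frac{107776165}{2897}$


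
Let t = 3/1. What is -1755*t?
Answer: -5265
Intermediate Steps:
t = 3 (t = 3*1 = 3)
-1755*t = -1755*3 = -5265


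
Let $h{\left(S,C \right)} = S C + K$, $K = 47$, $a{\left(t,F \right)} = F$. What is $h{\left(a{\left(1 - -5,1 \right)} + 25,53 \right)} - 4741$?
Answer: $-3316$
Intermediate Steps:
$h{\left(S,C \right)} = 47 + C S$ ($h{\left(S,C \right)} = S C + 47 = C S + 47 = 47 + C S$)
$h{\left(a{\left(1 - -5,1 \right)} + 25,53 \right)} - 4741 = \left(47 + 53 \left(1 + 25\right)\right) - 4741 = \left(47 + 53 \cdot 26\right) - 4741 = \left(47 + 1378\right) - 4741 = 1425 - 4741 = -3316$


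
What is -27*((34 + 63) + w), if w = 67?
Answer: -4428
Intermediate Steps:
-27*((34 + 63) + w) = -27*((34 + 63) + 67) = -27*(97 + 67) = -27*164 = -4428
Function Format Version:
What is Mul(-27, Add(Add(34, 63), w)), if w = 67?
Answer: -4428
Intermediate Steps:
Mul(-27, Add(Add(34, 63), w)) = Mul(-27, Add(Add(34, 63), 67)) = Mul(-27, Add(97, 67)) = Mul(-27, 164) = -4428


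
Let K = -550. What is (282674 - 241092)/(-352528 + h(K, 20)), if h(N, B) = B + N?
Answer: -20791/176529 ≈ -0.11778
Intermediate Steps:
(282674 - 241092)/(-352528 + h(K, 20)) = (282674 - 241092)/(-352528 + (20 - 550)) = 41582/(-352528 - 530) = 41582/(-353058) = 41582*(-1/353058) = -20791/176529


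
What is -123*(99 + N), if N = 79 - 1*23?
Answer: -19065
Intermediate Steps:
N = 56 (N = 79 - 23 = 56)
-123*(99 + N) = -123*(99 + 56) = -123*155 = -19065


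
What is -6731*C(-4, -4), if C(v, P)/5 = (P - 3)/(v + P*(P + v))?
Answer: 33655/4 ≈ 8413.8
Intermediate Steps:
C(v, P) = 5*(-3 + P)/(v + P*(P + v)) (C(v, P) = 5*((P - 3)/(v + P*(P + v))) = 5*((-3 + P)/(v + P*(P + v))) = 5*(-3 + P)/(v + P*(P + v)))
-6731*C(-4, -4) = -33655*(-3 - 4)/(-4 + (-4)² - 4*(-4)) = -33655*(-7)/(-4 + 16 + 16) = -33655*(-7)/28 = -6731*(-5/4) = 33655/4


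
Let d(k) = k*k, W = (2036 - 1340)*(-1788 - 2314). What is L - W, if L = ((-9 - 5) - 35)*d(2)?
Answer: 2854796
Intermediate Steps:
W = -2854992 (W = 696*(-4102) = -2854992)
d(k) = k²
L = -196 (L = ((-9 - 5) - 35)*2² = (-14 - 35)*4 = -49*4 = -196)
L - W = -196 - 1*(-2854992) = -196 + 2854992 = 2854796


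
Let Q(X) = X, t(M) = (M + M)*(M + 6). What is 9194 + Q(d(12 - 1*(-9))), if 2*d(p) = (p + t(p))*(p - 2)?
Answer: 40333/2 ≈ 20167.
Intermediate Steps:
t(M) = 2*M*(6 + M) (t(M) = (2*M)*(6 + M) = 2*M*(6 + M))
d(p) = (-2 + p)*(p + 2*p*(6 + p))/2 (d(p) = ((p + 2*p*(6 + p))*(p - 2))/2 = ((p + 2*p*(6 + p))*(-2 + p))/2 = ((-2 + p)*(p + 2*p*(6 + p)))/2 = (-2 + p)*(p + 2*p*(6 + p))/2)
9194 + Q(d(12 - 1*(-9))) = 9194 + (12 - 1*(-9))*(-26 + 2*(12 - 1*(-9))² + 9*(12 - 1*(-9)))/2 = 9194 + (12 + 9)*(-26 + 2*(12 + 9)² + 9*(12 + 9))/2 = 9194 + (½)*21*(-26 + 2*21² + 9*21) = 9194 + (½)*21*(-26 + 2*441 + 189) = 9194 + (½)*21*(-26 + 882 + 189) = 9194 + (½)*21*1045 = 9194 + 21945/2 = 40333/2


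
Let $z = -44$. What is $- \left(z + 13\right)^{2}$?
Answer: $-961$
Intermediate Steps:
$- \left(z + 13\right)^{2} = - \left(-44 + 13\right)^{2} = - \left(-31\right)^{2} = \left(-1\right) 961 = -961$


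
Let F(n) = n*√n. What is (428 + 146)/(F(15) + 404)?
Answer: 231896/159841 - 8610*√15/159841 ≈ 1.2422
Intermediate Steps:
F(n) = n^(3/2)
(428 + 146)/(F(15) + 404) = (428 + 146)/(15^(3/2) + 404) = 574/(15*√15 + 404) = 574/(404 + 15*√15)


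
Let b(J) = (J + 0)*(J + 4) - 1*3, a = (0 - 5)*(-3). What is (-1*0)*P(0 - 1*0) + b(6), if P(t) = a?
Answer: 57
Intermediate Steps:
a = 15 (a = -5*(-3) = 15)
P(t) = 15
b(J) = -3 + J*(4 + J) (b(J) = J*(4 + J) - 3 = -3 + J*(4 + J))
(-1*0)*P(0 - 1*0) + b(6) = -1*0*15 + (-3 + 6**2 + 4*6) = 0*15 + (-3 + 36 + 24) = 0 + 57 = 57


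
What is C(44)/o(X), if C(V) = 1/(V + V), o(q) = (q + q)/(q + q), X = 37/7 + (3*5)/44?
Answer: 1/88 ≈ 0.011364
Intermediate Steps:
X = 1733/308 (X = 37*(⅐) + 15*(1/44) = 37/7 + 15/44 = 1733/308 ≈ 5.6266)
o(q) = 1 (o(q) = (2*q)/((2*q)) = (2*q)*(1/(2*q)) = 1)
C(V) = 1/(2*V)
C(44)/o(X) = ((½)/44)/1 = ((½)*(1/44))*1 = (1/88)*1 = 1/88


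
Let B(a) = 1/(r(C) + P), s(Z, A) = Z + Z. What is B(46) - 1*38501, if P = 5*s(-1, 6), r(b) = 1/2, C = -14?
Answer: -731521/19 ≈ -38501.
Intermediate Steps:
s(Z, A) = 2*Z
r(b) = ½
P = -10 (P = 5*(2*(-1)) = 5*(-2) = -10)
B(a) = -2/19 (B(a) = 1/(½ - 10) = 1/(-19/2) = -2/19)
B(46) - 1*38501 = -2/19 - 1*38501 = -2/19 - 38501 = -731521/19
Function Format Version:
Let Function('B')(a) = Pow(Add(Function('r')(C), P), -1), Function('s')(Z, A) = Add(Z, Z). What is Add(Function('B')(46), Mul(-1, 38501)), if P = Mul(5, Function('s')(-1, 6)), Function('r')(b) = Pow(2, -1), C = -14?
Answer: Rational(-731521, 19) ≈ -38501.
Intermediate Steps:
Function('s')(Z, A) = Mul(2, Z)
Function('r')(b) = Rational(1, 2)
P = -10 (P = Mul(5, Mul(2, -1)) = Mul(5, -2) = -10)
Function('B')(a) = Rational(-2, 19) (Function('B')(a) = Pow(Add(Rational(1, 2), -10), -1) = Pow(Rational(-19, 2), -1) = Rational(-2, 19))
Add(Function('B')(46), Mul(-1, 38501)) = Add(Rational(-2, 19), Mul(-1, 38501)) = Add(Rational(-2, 19), -38501) = Rational(-731521, 19)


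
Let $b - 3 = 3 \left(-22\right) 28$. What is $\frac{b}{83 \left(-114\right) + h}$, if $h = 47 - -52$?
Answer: $\frac{615}{3121} \approx 0.19705$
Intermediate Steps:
$h = 99$ ($h = 47 + 52 = 99$)
$b = -1845$ ($b = 3 + 3 \left(-22\right) 28 = 3 - 1848 = -1845$)
$\frac{b}{83 \left(-114\right) + h} = - \frac{1845}{83 \left(-114\right) + 99} = - \frac{1845}{-9462 + 99} = - \frac{1845}{-9363} = \left(-1845\right) \left(- \frac{1}{9363}\right) = \frac{615}{3121}$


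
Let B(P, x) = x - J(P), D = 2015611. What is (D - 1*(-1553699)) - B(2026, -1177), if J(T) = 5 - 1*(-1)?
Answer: 3570493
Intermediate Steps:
J(T) = 6 (J(T) = 5 + 1 = 6)
B(P, x) = -6 + x (B(P, x) = x - 1*6 = x - 6 = -6 + x)
(D - 1*(-1553699)) - B(2026, -1177) = (2015611 - 1*(-1553699)) - (-6 - 1177) = (2015611 + 1553699) - 1*(-1183) = 3569310 + 1183 = 3570493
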